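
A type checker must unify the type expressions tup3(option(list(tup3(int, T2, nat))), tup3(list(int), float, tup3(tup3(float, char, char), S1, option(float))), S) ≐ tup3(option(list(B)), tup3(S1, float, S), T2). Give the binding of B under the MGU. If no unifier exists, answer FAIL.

tup3(int, tup3(tup3(float, char, char), list(int), option(float)), nat)

Decompose tup3/3: option(list(tup3(int, T2, nat))) ≐ option(list(B)),  tup3(list(int), float, tup3(tup3(float, char, char), S1, option(float))) ≐ tup3(S1, float, S),  S ≐ T2.
Decompose option/1: list(tup3(int, T2, nat)) ≐ list(B).
Decompose list/1: tup3(int, T2, nat) ≐ B.
Bind B := tup3(int, T2, nat); no other remaining equation mentions B.
Decompose tup3/3: list(int) ≐ S1,  float ≐ float,  tup3(tup3(float, char, char), S1, option(float)) ≐ S.
Bind S1 := list(int); substituting into the one remaining equation that mentions S1 gives: tup3(tup3(float, char, char), list(int), option(float)) ≐ S.
Delete trivial equation float ≐ float.
Bind S := tup3(tup3(float, char, char), list(int), option(float)); substituting into the remaining equation gives: tup3(tup3(float, char, char), list(int), option(float)) ≐ T2.
Bind T2 := tup3(tup3(float, char, char), list(int), option(float)). Substituting into the earlier binding gives B := tup3(int, tup3(tup3(float, char, char), list(int), option(float)), nat).
MGU = { B := tup3(int, tup3(tup3(float, char, char), list(int), option(float)), nat), S1 := list(int), S := tup3(tup3(float, char, char), list(int), option(float)), T2 := tup3(tup3(float, char, char), list(int), option(float)) }, so B := tup3(int, tup3(tup3(float, char, char), list(int), option(float)), nat).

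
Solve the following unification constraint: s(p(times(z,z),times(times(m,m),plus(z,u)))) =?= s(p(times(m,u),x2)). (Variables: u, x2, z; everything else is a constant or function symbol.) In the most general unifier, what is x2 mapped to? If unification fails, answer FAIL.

times(times(m,m),plus(m,m))

Decompose s/1: p(times(z,z),times(times(m,m),plus(z,u))) =?= p(times(m,u),x2).
Decompose p/2: times(z,z) =?= times(m,u),  times(times(m,m),plus(z,u)) =?= x2.
Decompose times/2: z =?= m,  z =?= u.
Bind z := m; substituting into the remaining equations gives: m =?= u,  times(times(m,m),plus(m,u)) =?= x2.
Bind u := m; substituting into the remaining equation gives: times(times(m,m),plus(m,m)) =?= x2.
Bind x2 := times(times(m,m),plus(m,m)).
MGU = { z ↦ m, u ↦ m, x2 ↦ times(times(m,m),plus(m,m)) }, so x2 ↦ times(times(m,m),plus(m,m)).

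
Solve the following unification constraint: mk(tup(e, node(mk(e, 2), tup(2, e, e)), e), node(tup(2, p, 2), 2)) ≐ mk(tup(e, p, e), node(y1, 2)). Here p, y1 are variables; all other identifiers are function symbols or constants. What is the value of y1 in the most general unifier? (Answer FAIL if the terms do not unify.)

Decompose mk/2: tup(e, node(mk(e, 2), tup(2, e, e)), e) ≐ tup(e, p, e),  node(tup(2, p, 2), 2) ≐ node(y1, 2).
Decompose tup/3: e ≐ e,  node(mk(e, 2), tup(2, e, e)) ≐ p,  e ≐ e.
Delete trivial equation e ≐ e.
Bind p := node(mk(e, 2), tup(2, e, e)); substituting into the one remaining equation that mentions p gives: node(tup(2, node(mk(e, 2), tup(2, e, e)), 2), 2) ≐ node(y1, 2).
Delete trivial equation e ≐ e.
Decompose node/2: tup(2, node(mk(e, 2), tup(2, e, e)), 2) ≐ y1,  2 ≐ 2.
Bind y1 := tup(2, node(mk(e, 2), tup(2, e, e)), 2); no other remaining equation mentions y1.
Delete trivial equation 2 ≐ 2.
MGU = { p ↦ node(mk(e, 2), tup(2, e, e)), y1 ↦ tup(2, node(mk(e, 2), tup(2, e, e)), 2) }, so y1 ↦ tup(2, node(mk(e, 2), tup(2, e, e)), 2).

tup(2, node(mk(e, 2), tup(2, e, e)), 2)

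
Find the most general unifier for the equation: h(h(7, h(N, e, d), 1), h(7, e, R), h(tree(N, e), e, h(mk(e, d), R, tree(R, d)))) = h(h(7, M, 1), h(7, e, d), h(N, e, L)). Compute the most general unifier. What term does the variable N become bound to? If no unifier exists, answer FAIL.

Decompose h/3: h(7, h(N, e, d), 1) = h(7, M, 1),  h(7, e, R) = h(7, e, d),  h(tree(N, e), e, h(mk(e, d), R, tree(R, d))) = h(N, e, L).
Decompose h/3: 7 = 7,  h(N, e, d) = M,  1 = 1.
Delete trivial equation 7 = 7.
Bind M := h(N, e, d); no other remaining equation mentions M.
Delete trivial equation 1 = 1.
Decompose h/3: 7 = 7,  e = e,  R = d.
Delete trivial equation 7 = 7.
Delete trivial equation e = e.
Bind R := d; substituting into the remaining equation gives: h(tree(N, e), e, h(mk(e, d), d, tree(d, d))) = h(N, e, L).
Decompose h/3: tree(N, e) = N,  e = e,  h(mk(e, d), d, tree(d, d)) = L.
Occurs check fails: N occurs in tree(N, e); the equation N = tree(N, e) has no finite solution.

FAIL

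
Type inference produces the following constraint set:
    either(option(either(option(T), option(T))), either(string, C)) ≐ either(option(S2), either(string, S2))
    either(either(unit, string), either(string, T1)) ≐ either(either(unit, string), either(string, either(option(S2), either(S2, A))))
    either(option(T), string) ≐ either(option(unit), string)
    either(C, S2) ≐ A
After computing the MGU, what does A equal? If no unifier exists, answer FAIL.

Decompose either/2: option(either(option(T), option(T))) ≐ option(S2),  either(string, C) ≐ either(string, S2).
Decompose option/1: either(option(T), option(T)) ≐ S2.
Bind S2 := either(option(T), option(T)); substituting into the 3 remaining equations that mention S2 gives: either(string, C) ≐ either(string, either(option(T), option(T))),  either(either(unit, string), either(string, T1)) ≐ either(either(unit, string), either(string, either(option(either(option(T), option(T))), either(either(option(T), option(T)), A)))),  either(C, either(option(T), option(T))) ≐ A.
Decompose either/2: string ≐ string,  C ≐ either(option(T), option(T)).
Delete trivial equation string ≐ string.
Bind C := either(option(T), option(T)); substituting into the one remaining equation that mentions C gives: either(either(option(T), option(T)), either(option(T), option(T))) ≐ A.
Decompose either/2: either(unit, string) ≐ either(unit, string),  either(string, T1) ≐ either(string, either(option(either(option(T), option(T))), either(either(option(T), option(T)), A))).
Delete trivial equation either(unit, string) ≐ either(unit, string).
Decompose either/2: string ≐ string,  T1 ≐ either(option(either(option(T), option(T))), either(either(option(T), option(T)), A)).
Delete trivial equation string ≐ string.
Bind T1 := either(option(either(option(T), option(T))), either(either(option(T), option(T)), A)); no other remaining equation mentions T1.
Decompose either/2: option(T) ≐ option(unit),  string ≐ string.
Decompose option/1: T ≐ unit.
Bind T := unit; substituting into the one remaining equation that mentions T gives: either(either(option(unit), option(unit)), either(option(unit), option(unit))) ≐ A. Substituting into the earlier bindings gives S2 := either(option(unit), option(unit)), C := either(option(unit), option(unit)), T1 := either(option(either(option(unit), option(unit))), either(either(option(unit), option(unit)), A)).
Delete trivial equation string ≐ string.
Bind A := either(either(option(unit), option(unit)), either(option(unit), option(unit))). Substituting into the earlier binding gives T1 := either(option(either(option(unit), option(unit))), either(either(option(unit), option(unit)), either(either(option(unit), option(unit)), either(option(unit), option(unit))))).
MGU = { S2 -> either(option(unit), option(unit)), C -> either(option(unit), option(unit)), T1 -> either(option(either(option(unit), option(unit))), either(either(option(unit), option(unit)), either(either(option(unit), option(unit)), either(option(unit), option(unit))))), T -> unit, A -> either(either(option(unit), option(unit)), either(option(unit), option(unit))) }, so A -> either(either(option(unit), option(unit)), either(option(unit), option(unit))).

either(either(option(unit), option(unit)), either(option(unit), option(unit)))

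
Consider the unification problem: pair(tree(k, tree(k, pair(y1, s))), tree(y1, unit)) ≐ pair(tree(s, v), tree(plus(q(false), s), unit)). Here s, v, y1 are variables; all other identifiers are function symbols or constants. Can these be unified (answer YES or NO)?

YES

Decompose pair/2: tree(k, tree(k, pair(y1, s))) ≐ tree(s, v),  tree(y1, unit) ≐ tree(plus(q(false), s), unit).
Decompose tree/2: k ≐ s,  tree(k, pair(y1, s)) ≐ v.
Bind s := k; substituting into the remaining equations gives: tree(k, pair(y1, k)) ≐ v,  tree(y1, unit) ≐ tree(plus(q(false), k), unit).
Bind v := tree(k, pair(y1, k)); no other remaining equation mentions v.
Decompose tree/2: y1 ≐ plus(q(false), k),  unit ≐ unit.
Bind y1 := plus(q(false), k); no other remaining equation mentions y1. Substituting into the earlier binding gives v := tree(k, pair(plus(q(false), k), k)).
Delete trivial equation unit ≐ unit.
No equations remain and no clash or occurs-check failure arose, so a unifier exists.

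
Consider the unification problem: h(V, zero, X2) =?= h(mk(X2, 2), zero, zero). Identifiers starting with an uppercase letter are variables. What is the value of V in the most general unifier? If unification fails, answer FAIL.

Decompose h/3: V =?= mk(X2, 2),  zero =?= zero,  X2 =?= zero.
Bind V := mk(X2, 2); no other remaining equation mentions V.
Delete trivial equation zero =?= zero.
Bind X2 := zero. Substituting into the earlier binding gives V := mk(zero, 2).
MGU = { V ↦ mk(zero, 2), X2 ↦ zero }, so V ↦ mk(zero, 2).

mk(zero, 2)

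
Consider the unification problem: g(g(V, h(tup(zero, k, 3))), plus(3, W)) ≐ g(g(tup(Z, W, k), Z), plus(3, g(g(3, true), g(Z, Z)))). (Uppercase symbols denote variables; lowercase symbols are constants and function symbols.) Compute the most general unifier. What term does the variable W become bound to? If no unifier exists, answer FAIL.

g(g(3, true), g(h(tup(zero, k, 3)), h(tup(zero, k, 3))))

Decompose g/2: g(V, h(tup(zero, k, 3))) ≐ g(tup(Z, W, k), Z),  plus(3, W) ≐ plus(3, g(g(3, true), g(Z, Z))).
Decompose g/2: V ≐ tup(Z, W, k),  h(tup(zero, k, 3)) ≐ Z.
Bind V := tup(Z, W, k); no other remaining equation mentions V.
Bind Z := h(tup(zero, k, 3)); substituting into the remaining equation gives: plus(3, W) ≐ plus(3, g(g(3, true), g(h(tup(zero, k, 3)), h(tup(zero, k, 3))))). Substituting into the earlier binding gives V := tup(h(tup(zero, k, 3)), W, k).
Decompose plus/2: 3 ≐ 3,  W ≐ g(g(3, true), g(h(tup(zero, k, 3)), h(tup(zero, k, 3)))).
Delete trivial equation 3 ≐ 3.
Bind W := g(g(3, true), g(h(tup(zero, k, 3)), h(tup(zero, k, 3)))). Substituting into the earlier binding gives V := tup(h(tup(zero, k, 3)), g(g(3, true), g(h(tup(zero, k, 3)), h(tup(zero, k, 3)))), k).
MGU = { V := tup(h(tup(zero, k, 3)), g(g(3, true), g(h(tup(zero, k, 3)), h(tup(zero, k, 3)))), k), Z := h(tup(zero, k, 3)), W := g(g(3, true), g(h(tup(zero, k, 3)), h(tup(zero, k, 3)))) }, so W := g(g(3, true), g(h(tup(zero, k, 3)), h(tup(zero, k, 3)))).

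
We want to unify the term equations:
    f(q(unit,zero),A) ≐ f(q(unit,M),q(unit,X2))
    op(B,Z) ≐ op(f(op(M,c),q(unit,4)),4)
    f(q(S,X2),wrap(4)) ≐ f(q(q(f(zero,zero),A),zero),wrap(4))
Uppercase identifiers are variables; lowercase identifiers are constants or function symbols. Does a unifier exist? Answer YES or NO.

Decompose f/2: q(unit,zero) ≐ q(unit,M),  A ≐ q(unit,X2).
Decompose q/2: unit ≐ unit,  zero ≐ M.
Delete trivial equation unit ≐ unit.
Bind M := zero; substituting into the one remaining equation that mentions M gives: op(B,Z) ≐ op(f(op(zero,c),q(unit,4)),4).
Bind A := q(unit,X2); substituting into the one remaining equation that mentions A gives: f(q(S,X2),wrap(4)) ≐ f(q(q(f(zero,zero),q(unit,X2)),zero),wrap(4)).
Decompose op/2: B ≐ f(op(zero,c),q(unit,4)),  Z ≐ 4.
Bind B := f(op(zero,c),q(unit,4)); no other remaining equation mentions B.
Bind Z := 4; no other remaining equation mentions Z.
Decompose f/2: q(S,X2) ≐ q(q(f(zero,zero),q(unit,X2)),zero),  wrap(4) ≐ wrap(4).
Decompose q/2: S ≐ q(f(zero,zero),q(unit,X2)),  X2 ≐ zero.
Bind S := q(f(zero,zero),q(unit,X2)); no other remaining equation mentions S.
Bind X2 := zero; no other remaining equation mentions X2. Substituting into the earlier bindings gives A := q(unit,zero), S := q(f(zero,zero),q(unit,zero)).
Delete trivial equation wrap(4) ≐ wrap(4).
No equations remain and no clash or occurs-check failure arose, so a unifier exists.

YES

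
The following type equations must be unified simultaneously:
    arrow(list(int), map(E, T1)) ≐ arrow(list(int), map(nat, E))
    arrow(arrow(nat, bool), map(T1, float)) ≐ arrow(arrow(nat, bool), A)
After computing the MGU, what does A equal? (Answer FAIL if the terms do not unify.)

map(nat, float)

Decompose arrow/2: list(int) ≐ list(int),  map(E, T1) ≐ map(nat, E).
Delete trivial equation list(int) ≐ list(int).
Decompose map/2: E ≐ nat,  T1 ≐ E.
Bind E := nat; substituting into the one remaining equation that mentions E gives: T1 ≐ nat.
Bind T1 := nat; substituting into the remaining equation gives: arrow(arrow(nat, bool), map(nat, float)) ≐ arrow(arrow(nat, bool), A).
Decompose arrow/2: arrow(nat, bool) ≐ arrow(nat, bool),  map(nat, float) ≐ A.
Delete trivial equation arrow(nat, bool) ≐ arrow(nat, bool).
Bind A := map(nat, float).
MGU = { E -> nat, T1 -> nat, A -> map(nat, float) }, so A -> map(nat, float).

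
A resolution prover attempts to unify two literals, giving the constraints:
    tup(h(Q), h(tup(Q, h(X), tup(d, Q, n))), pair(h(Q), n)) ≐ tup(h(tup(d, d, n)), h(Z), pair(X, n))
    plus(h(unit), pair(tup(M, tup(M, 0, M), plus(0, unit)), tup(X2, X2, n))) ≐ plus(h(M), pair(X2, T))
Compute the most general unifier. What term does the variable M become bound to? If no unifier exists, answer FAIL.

unit

Decompose tup/3: h(Q) ≐ h(tup(d, d, n)),  h(tup(Q, h(X), tup(d, Q, n))) ≐ h(Z),  pair(h(Q), n) ≐ pair(X, n).
Decompose h/1: Q ≐ tup(d, d, n).
Bind Q := tup(d, d, n); substituting into the 2 remaining equations that mention Q gives: h(tup(tup(d, d, n), h(X), tup(d, tup(d, d, n), n))) ≐ h(Z),  pair(h(tup(d, d, n)), n) ≐ pair(X, n).
Decompose h/1: tup(tup(d, d, n), h(X), tup(d, tup(d, d, n), n)) ≐ Z.
Bind Z := tup(tup(d, d, n), h(X), tup(d, tup(d, d, n), n)); no other remaining equation mentions Z.
Decompose pair/2: h(tup(d, d, n)) ≐ X,  n ≐ n.
Bind X := h(tup(d, d, n)); no other remaining equation mentions X. Substituting into the earlier binding gives Z := tup(tup(d, d, n), h(h(tup(d, d, n))), tup(d, tup(d, d, n), n)).
Delete trivial equation n ≐ n.
Decompose plus/2: h(unit) ≐ h(M),  pair(tup(M, tup(M, 0, M), plus(0, unit)), tup(X2, X2, n)) ≐ pair(X2, T).
Decompose h/1: unit ≐ M.
Bind M := unit; substituting into the remaining equation gives: pair(tup(unit, tup(unit, 0, unit), plus(0, unit)), tup(X2, X2, n)) ≐ pair(X2, T).
Decompose pair/2: tup(unit, tup(unit, 0, unit), plus(0, unit)) ≐ X2,  tup(X2, X2, n) ≐ T.
Bind X2 := tup(unit, tup(unit, 0, unit), plus(0, unit)); substituting into the remaining equation gives: tup(tup(unit, tup(unit, 0, unit), plus(0, unit)), tup(unit, tup(unit, 0, unit), plus(0, unit)), n) ≐ T.
Bind T := tup(tup(unit, tup(unit, 0, unit), plus(0, unit)), tup(unit, tup(unit, 0, unit), plus(0, unit)), n).
MGU = { Q -> tup(d, d, n), Z -> tup(tup(d, d, n), h(h(tup(d, d, n))), tup(d, tup(d, d, n), n)), X -> h(tup(d, d, n)), M -> unit, X2 -> tup(unit, tup(unit, 0, unit), plus(0, unit)), T -> tup(tup(unit, tup(unit, 0, unit), plus(0, unit)), tup(unit, tup(unit, 0, unit), plus(0, unit)), n) }, so M -> unit.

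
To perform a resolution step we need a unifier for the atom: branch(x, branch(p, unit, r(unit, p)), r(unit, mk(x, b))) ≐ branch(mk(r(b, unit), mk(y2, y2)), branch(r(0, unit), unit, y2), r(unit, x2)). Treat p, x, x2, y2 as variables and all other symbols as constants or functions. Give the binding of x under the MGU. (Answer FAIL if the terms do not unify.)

mk(r(b, unit), mk(r(unit, r(0, unit)), r(unit, r(0, unit))))

Decompose branch/3: x ≐ mk(r(b, unit), mk(y2, y2)),  branch(p, unit, r(unit, p)) ≐ branch(r(0, unit), unit, y2),  r(unit, mk(x, b)) ≐ r(unit, x2).
Bind x := mk(r(b, unit), mk(y2, y2)); substituting into the one remaining equation that mentions x gives: r(unit, mk(mk(r(b, unit), mk(y2, y2)), b)) ≐ r(unit, x2).
Decompose branch/3: p ≐ r(0, unit),  unit ≐ unit,  r(unit, p) ≐ y2.
Bind p := r(0, unit); substituting into the one remaining equation that mentions p gives: r(unit, r(0, unit)) ≐ y2.
Delete trivial equation unit ≐ unit.
Bind y2 := r(unit, r(0, unit)); substituting into the remaining equation gives: r(unit, mk(mk(r(b, unit), mk(r(unit, r(0, unit)), r(unit, r(0, unit)))), b)) ≐ r(unit, x2). Substituting into the earlier binding gives x := mk(r(b, unit), mk(r(unit, r(0, unit)), r(unit, r(0, unit)))).
Decompose r/2: unit ≐ unit,  mk(mk(r(b, unit), mk(r(unit, r(0, unit)), r(unit, r(0, unit)))), b) ≐ x2.
Delete trivial equation unit ≐ unit.
Bind x2 := mk(mk(r(b, unit), mk(r(unit, r(0, unit)), r(unit, r(0, unit)))), b).
MGU = { x := mk(r(b, unit), mk(r(unit, r(0, unit)), r(unit, r(0, unit)))), p := r(0, unit), y2 := r(unit, r(0, unit)), x2 := mk(mk(r(b, unit), mk(r(unit, r(0, unit)), r(unit, r(0, unit)))), b) }, so x := mk(r(b, unit), mk(r(unit, r(0, unit)), r(unit, r(0, unit)))).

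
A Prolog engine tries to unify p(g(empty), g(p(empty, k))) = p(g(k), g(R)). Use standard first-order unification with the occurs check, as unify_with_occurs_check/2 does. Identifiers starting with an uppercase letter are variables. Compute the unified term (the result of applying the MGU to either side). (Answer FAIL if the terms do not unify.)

Decompose p/2: g(empty) = g(k),  g(p(empty, k)) = g(R).
Decompose g/1: empty = k.
Clash: constants empty and k differ; no unifier exists.

FAIL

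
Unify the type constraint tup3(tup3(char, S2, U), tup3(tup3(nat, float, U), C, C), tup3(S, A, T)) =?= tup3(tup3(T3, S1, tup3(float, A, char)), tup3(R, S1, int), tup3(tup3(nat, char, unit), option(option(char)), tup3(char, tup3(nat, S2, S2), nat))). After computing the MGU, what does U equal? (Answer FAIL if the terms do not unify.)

tup3(float, option(option(char)), char)

Decompose tup3/3: tup3(char, S2, U) =?= tup3(T3, S1, tup3(float, A, char)),  tup3(tup3(nat, float, U), C, C) =?= tup3(R, S1, int),  tup3(S, A, T) =?= tup3(tup3(nat, char, unit), option(option(char)), tup3(char, tup3(nat, S2, S2), nat)).
Decompose tup3/3: char =?= T3,  S2 =?= S1,  U =?= tup3(float, A, char).
Bind T3 := char; no other remaining equation mentions T3.
Bind S2 := S1; substituting into the one remaining equation that mentions S2 gives: tup3(S, A, T) =?= tup3(tup3(nat, char, unit), option(option(char)), tup3(char, tup3(nat, S1, S1), nat)).
Bind U := tup3(float, A, char); substituting into the one remaining equation that mentions U gives: tup3(tup3(nat, float, tup3(float, A, char)), C, C) =?= tup3(R, S1, int).
Decompose tup3/3: tup3(nat, float, tup3(float, A, char)) =?= R,  C =?= S1,  C =?= int.
Bind R := tup3(nat, float, tup3(float, A, char)); no other remaining equation mentions R.
Bind C := S1; substituting into the one remaining equation that mentions C gives: S1 =?= int.
Bind S1 := int; substituting into the remaining equation gives: tup3(S, A, T) =?= tup3(tup3(nat, char, unit), option(option(char)), tup3(char, tup3(nat, int, int), nat)). Substituting into the earlier bindings gives S2 := int, C := int.
Decompose tup3/3: S =?= tup3(nat, char, unit),  A =?= option(option(char)),  T =?= tup3(char, tup3(nat, int, int), nat).
Bind S := tup3(nat, char, unit); no other remaining equation mentions S.
Bind A := option(option(char)); no other remaining equation mentions A. Substituting into the earlier bindings gives U := tup3(float, option(option(char)), char), R := tup3(nat, float, tup3(float, option(option(char)), char)).
Bind T := tup3(char, tup3(nat, int, int), nat).
MGU = { T3 ↦ char, S2 ↦ int, U ↦ tup3(float, option(option(char)), char), R ↦ tup3(nat, float, tup3(float, option(option(char)), char)), C ↦ int, S1 ↦ int, S ↦ tup3(nat, char, unit), A ↦ option(option(char)), T ↦ tup3(char, tup3(nat, int, int), nat) }, so U ↦ tup3(float, option(option(char)), char).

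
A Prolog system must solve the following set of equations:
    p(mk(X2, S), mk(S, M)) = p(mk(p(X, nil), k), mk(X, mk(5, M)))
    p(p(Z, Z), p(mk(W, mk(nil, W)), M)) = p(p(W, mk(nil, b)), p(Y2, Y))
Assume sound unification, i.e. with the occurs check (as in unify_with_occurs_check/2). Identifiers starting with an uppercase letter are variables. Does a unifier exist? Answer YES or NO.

NO

Decompose p/2: mk(X2, S) = mk(p(X, nil), k),  mk(S, M) = mk(X, mk(5, M)).
Decompose mk/2: X2 = p(X, nil),  S = k.
Bind X2 := p(X, nil); no other remaining equation mentions X2.
Bind S := k; substituting into the one remaining equation that mentions S gives: mk(k, M) = mk(X, mk(5, M)).
Decompose mk/2: k = X,  M = mk(5, M).
Bind X := k; no other remaining equation mentions X. Substituting into the earlier binding gives X2 := p(k, nil).
Occurs check fails: M occurs in mk(5, M); the equation M = mk(5, M) has no finite solution.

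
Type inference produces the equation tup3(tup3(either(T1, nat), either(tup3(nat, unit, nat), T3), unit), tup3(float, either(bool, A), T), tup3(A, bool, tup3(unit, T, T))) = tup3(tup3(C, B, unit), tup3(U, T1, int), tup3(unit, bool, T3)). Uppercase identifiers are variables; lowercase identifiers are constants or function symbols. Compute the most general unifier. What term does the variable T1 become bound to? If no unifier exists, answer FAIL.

Decompose tup3/3: tup3(either(T1, nat), either(tup3(nat, unit, nat), T3), unit) = tup3(C, B, unit),  tup3(float, either(bool, A), T) = tup3(U, T1, int),  tup3(A, bool, tup3(unit, T, T)) = tup3(unit, bool, T3).
Decompose tup3/3: either(T1, nat) = C,  either(tup3(nat, unit, nat), T3) = B,  unit = unit.
Bind C := either(T1, nat); no other remaining equation mentions C.
Bind B := either(tup3(nat, unit, nat), T3); no other remaining equation mentions B.
Delete trivial equation unit = unit.
Decompose tup3/3: float = U,  either(bool, A) = T1,  T = int.
Bind U := float; no other remaining equation mentions U.
Bind T1 := either(bool, A); no other remaining equation mentions T1. Substituting into the earlier binding gives C := either(either(bool, A), nat).
Bind T := int; substituting into the remaining equation gives: tup3(A, bool, tup3(unit, int, int)) = tup3(unit, bool, T3).
Decompose tup3/3: A = unit,  bool = bool,  tup3(unit, int, int) = T3.
Bind A := unit; no other remaining equation mentions A. Substituting into the earlier bindings gives C := either(either(bool, unit), nat), T1 := either(bool, unit).
Delete trivial equation bool = bool.
Bind T3 := tup3(unit, int, int). Substituting into the earlier binding gives B := either(tup3(nat, unit, nat), tup3(unit, int, int)).
MGU = { C ↦ either(either(bool, unit), nat), B ↦ either(tup3(nat, unit, nat), tup3(unit, int, int)), U ↦ float, T1 ↦ either(bool, unit), T ↦ int, A ↦ unit, T3 ↦ tup3(unit, int, int) }, so T1 ↦ either(bool, unit).

either(bool, unit)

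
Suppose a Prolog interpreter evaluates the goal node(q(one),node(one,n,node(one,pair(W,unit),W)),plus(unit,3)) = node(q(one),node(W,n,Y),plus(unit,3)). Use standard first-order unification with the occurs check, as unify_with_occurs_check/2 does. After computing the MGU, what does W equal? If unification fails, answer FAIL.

one

Decompose node/3: q(one) = q(one),  node(one,n,node(one,pair(W,unit),W)) = node(W,n,Y),  plus(unit,3) = plus(unit,3).
Delete trivial equation q(one) = q(one).
Decompose node/3: one = W,  n = n,  node(one,pair(W,unit),W) = Y.
Bind W := one; substituting into the one remaining equation that mentions W gives: node(one,pair(one,unit),one) = Y.
Delete trivial equation n = n.
Bind Y := node(one,pair(one,unit),one); no other remaining equation mentions Y.
Delete trivial equation plus(unit,3) = plus(unit,3).
MGU = { W ↦ one, Y ↦ node(one,pair(one,unit),one) }, so W ↦ one.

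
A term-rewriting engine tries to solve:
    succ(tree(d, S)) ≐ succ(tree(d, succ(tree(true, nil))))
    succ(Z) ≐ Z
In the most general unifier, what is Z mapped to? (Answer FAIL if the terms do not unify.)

Decompose succ/1: tree(d, S) ≐ tree(d, succ(tree(true, nil))).
Decompose tree/2: d ≐ d,  S ≐ succ(tree(true, nil)).
Delete trivial equation d ≐ d.
Bind S := succ(tree(true, nil)); no other remaining equation mentions S.
Occurs check fails: Z occurs in succ(Z); the equation Z ≐ succ(Z) has no finite solution.

FAIL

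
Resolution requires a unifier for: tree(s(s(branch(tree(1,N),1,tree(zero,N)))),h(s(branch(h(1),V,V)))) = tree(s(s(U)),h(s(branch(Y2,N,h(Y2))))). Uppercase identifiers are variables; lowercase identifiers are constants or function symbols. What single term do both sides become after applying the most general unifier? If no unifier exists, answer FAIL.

Decompose tree/2: s(s(branch(tree(1,N),1,tree(zero,N)))) = s(s(U)),  h(s(branch(h(1),V,V))) = h(s(branch(Y2,N,h(Y2)))).
Decompose s/1: s(branch(tree(1,N),1,tree(zero,N))) = s(U).
Decompose s/1: branch(tree(1,N),1,tree(zero,N)) = U.
Bind U := branch(tree(1,N),1,tree(zero,N)); no other remaining equation mentions U.
Decompose h/1: s(branch(h(1),V,V)) = s(branch(Y2,N,h(Y2))).
Decompose s/1: branch(h(1),V,V) = branch(Y2,N,h(Y2)).
Decompose branch/3: h(1) = Y2,  V = N,  V = h(Y2).
Bind Y2 := h(1); substituting into the one remaining equation that mentions Y2 gives: V = h(h(1)).
Bind V := N; substituting into the remaining equation gives: N = h(h(1)).
Bind N := h(h(1)). Substituting into the earlier bindings gives U := branch(tree(1,h(h(1))),1,tree(zero,h(h(1)))), V := h(h(1)).
Applying the MGU to either side gives tree(s(s(branch(tree(1,h(h(1))),1,tree(zero,h(h(1)))))),h(s(branch(h(1),h(h(1)),h(h(1)))))).

tree(s(s(branch(tree(1,h(h(1))),1,tree(zero,h(h(1)))))),h(s(branch(h(1),h(h(1)),h(h(1))))))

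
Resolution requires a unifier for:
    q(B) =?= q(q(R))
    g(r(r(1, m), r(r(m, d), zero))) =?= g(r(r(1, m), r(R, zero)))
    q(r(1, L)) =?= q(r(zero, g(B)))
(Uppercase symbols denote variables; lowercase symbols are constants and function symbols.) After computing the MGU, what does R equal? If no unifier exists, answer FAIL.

Decompose q/1: B =?= q(R).
Bind B := q(R); substituting into the one remaining equation that mentions B gives: q(r(1, L)) =?= q(r(zero, g(q(R)))).
Decompose g/1: r(r(1, m), r(r(m, d), zero)) =?= r(r(1, m), r(R, zero)).
Decompose r/2: r(1, m) =?= r(1, m),  r(r(m, d), zero) =?= r(R, zero).
Delete trivial equation r(1, m) =?= r(1, m).
Decompose r/2: r(m, d) =?= R,  zero =?= zero.
Bind R := r(m, d); substituting into the one remaining equation that mentions R gives: q(r(1, L)) =?= q(r(zero, g(q(r(m, d))))). Substituting into the earlier binding gives B := q(r(m, d)).
Delete trivial equation zero =?= zero.
Decompose q/1: r(1, L) =?= r(zero, g(q(r(m, d)))).
Decompose r/2: 1 =?= zero,  L =?= g(q(r(m, d))).
Clash: constants 1 and zero differ; no unifier exists.

FAIL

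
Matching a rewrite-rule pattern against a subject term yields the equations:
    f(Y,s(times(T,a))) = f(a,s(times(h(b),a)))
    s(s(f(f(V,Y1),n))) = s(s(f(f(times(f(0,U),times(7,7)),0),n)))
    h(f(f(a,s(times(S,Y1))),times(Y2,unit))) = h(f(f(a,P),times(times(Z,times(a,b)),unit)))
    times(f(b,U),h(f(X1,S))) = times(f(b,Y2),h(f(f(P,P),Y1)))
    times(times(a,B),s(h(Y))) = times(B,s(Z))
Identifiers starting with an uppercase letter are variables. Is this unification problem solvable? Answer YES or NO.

NO

Decompose f/2: Y = a,  s(times(T,a)) = s(times(h(b),a)).
Bind Y := a; substituting into the one remaining equation that mentions Y gives: times(times(a,B),s(h(a))) = times(B,s(Z)).
Decompose s/1: times(T,a) = times(h(b),a).
Decompose times/2: T = h(b),  a = a.
Bind T := h(b); no other remaining equation mentions T.
Delete trivial equation a = a.
Decompose s/1: s(f(f(V,Y1),n)) = s(f(f(times(f(0,U),times(7,7)),0),n)).
Decompose s/1: f(f(V,Y1),n) = f(f(times(f(0,U),times(7,7)),0),n).
Decompose f/2: f(V,Y1) = f(times(f(0,U),times(7,7)),0),  n = n.
Decompose f/2: V = times(f(0,U),times(7,7)),  Y1 = 0.
Bind V := times(f(0,U),times(7,7)); no other remaining equation mentions V.
Bind Y1 := 0; substituting into the 2 remaining equations that mention Y1 gives: h(f(f(a,s(times(S,0))),times(Y2,unit))) = h(f(f(a,P),times(times(Z,times(a,b)),unit))),  times(f(b,U),h(f(X1,S))) = times(f(b,Y2),h(f(f(P,P),0))).
Delete trivial equation n = n.
Decompose h/1: f(f(a,s(times(S,0))),times(Y2,unit)) = f(f(a,P),times(times(Z,times(a,b)),unit)).
Decompose f/2: f(a,s(times(S,0))) = f(a,P),  times(Y2,unit) = times(times(Z,times(a,b)),unit).
Decompose f/2: a = a,  s(times(S,0)) = P.
Delete trivial equation a = a.
Bind P := s(times(S,0)); substituting into the one remaining equation that mentions P gives: times(f(b,U),h(f(X1,S))) = times(f(b,Y2),h(f(f(s(times(S,0)),s(times(S,0))),0))).
Decompose times/2: Y2 = times(Z,times(a,b)),  unit = unit.
Bind Y2 := times(Z,times(a,b)); substituting into the one remaining equation that mentions Y2 gives: times(f(b,U),h(f(X1,S))) = times(f(b,times(Z,times(a,b))),h(f(f(s(times(S,0)),s(times(S,0))),0))).
Delete trivial equation unit = unit.
Decompose times/2: f(b,U) = f(b,times(Z,times(a,b))),  h(f(X1,S)) = h(f(f(s(times(S,0)),s(times(S,0))),0)).
Decompose f/2: b = b,  U = times(Z,times(a,b)).
Delete trivial equation b = b.
Bind U := times(Z,times(a,b)); no other remaining equation mentions U. Substituting into the earlier binding gives V := times(f(0,times(Z,times(a,b))),times(7,7)).
Decompose h/1: f(X1,S) = f(f(s(times(S,0)),s(times(S,0))),0).
Decompose f/2: X1 = f(s(times(S,0)),s(times(S,0))),  S = 0.
Bind X1 := f(s(times(S,0)),s(times(S,0))); no other remaining equation mentions X1.
Bind S := 0; no other remaining equation mentions S. Substituting into the earlier bindings gives P := s(times(0,0)), X1 := f(s(times(0,0)),s(times(0,0))).
Decompose times/2: times(a,B) = B,  s(h(a)) = s(Z).
Occurs check fails: B occurs in times(a,B); the equation B = times(a,B) has no finite solution.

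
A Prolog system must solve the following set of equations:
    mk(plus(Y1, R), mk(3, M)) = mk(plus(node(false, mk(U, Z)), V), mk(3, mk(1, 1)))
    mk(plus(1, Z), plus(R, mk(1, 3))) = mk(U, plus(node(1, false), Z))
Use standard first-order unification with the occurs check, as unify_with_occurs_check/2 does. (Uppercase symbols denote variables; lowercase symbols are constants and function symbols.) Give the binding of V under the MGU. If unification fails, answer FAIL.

Decompose mk/2: plus(Y1, R) = plus(node(false, mk(U, Z)), V),  mk(3, M) = mk(3, mk(1, 1)).
Decompose plus/2: Y1 = node(false, mk(U, Z)),  R = V.
Bind Y1 := node(false, mk(U, Z)); no other remaining equation mentions Y1.
Bind R := V; substituting into the one remaining equation that mentions R gives: mk(plus(1, Z), plus(V, mk(1, 3))) = mk(U, plus(node(1, false), Z)).
Decompose mk/2: 3 = 3,  M = mk(1, 1).
Delete trivial equation 3 = 3.
Bind M := mk(1, 1); no other remaining equation mentions M.
Decompose mk/2: plus(1, Z) = U,  plus(V, mk(1, 3)) = plus(node(1, false), Z).
Bind U := plus(1, Z); no other remaining equation mentions U. Substituting into the earlier binding gives Y1 := node(false, mk(plus(1, Z), Z)).
Decompose plus/2: V = node(1, false),  mk(1, 3) = Z.
Bind V := node(1, false); no other remaining equation mentions V. Substituting into the earlier binding gives R := node(1, false).
Bind Z := mk(1, 3). Substituting into the earlier bindings gives Y1 := node(false, mk(plus(1, mk(1, 3)), mk(1, 3))), U := plus(1, mk(1, 3)).
MGU = { Y1 = node(false, mk(plus(1, mk(1, 3)), mk(1, 3))), R = node(1, false), M = mk(1, 1), U = plus(1, mk(1, 3)), V = node(1, false), Z = mk(1, 3) }, so V = node(1, false).

node(1, false)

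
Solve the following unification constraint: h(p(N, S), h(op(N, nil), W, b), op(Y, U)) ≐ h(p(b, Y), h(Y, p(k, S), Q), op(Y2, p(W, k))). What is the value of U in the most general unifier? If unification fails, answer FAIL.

Decompose h/3: p(N, S) ≐ p(b, Y),  h(op(N, nil), W, b) ≐ h(Y, p(k, S), Q),  op(Y, U) ≐ op(Y2, p(W, k)).
Decompose p/2: N ≐ b,  S ≐ Y.
Bind N := b; substituting into the one remaining equation that mentions N gives: h(op(b, nil), W, b) ≐ h(Y, p(k, S), Q).
Bind S := Y; substituting into the one remaining equation that mentions S gives: h(op(b, nil), W, b) ≐ h(Y, p(k, Y), Q).
Decompose h/3: op(b, nil) ≐ Y,  W ≐ p(k, Y),  b ≐ Q.
Bind Y := op(b, nil); substituting into the 2 remaining equations that mention Y gives: W ≐ p(k, op(b, nil)),  op(op(b, nil), U) ≐ op(Y2, p(W, k)). Substituting into the earlier binding gives S := op(b, nil).
Bind W := p(k, op(b, nil)); substituting into the one remaining equation that mentions W gives: op(op(b, nil), U) ≐ op(Y2, p(p(k, op(b, nil)), k)).
Bind Q := b; no other remaining equation mentions Q.
Decompose op/2: op(b, nil) ≐ Y2,  U ≐ p(p(k, op(b, nil)), k).
Bind Y2 := op(b, nil); no other remaining equation mentions Y2.
Bind U := p(p(k, op(b, nil)), k).
MGU = { N -> b, S -> op(b, nil), Y -> op(b, nil), W -> p(k, op(b, nil)), Q -> b, Y2 -> op(b, nil), U -> p(p(k, op(b, nil)), k) }, so U -> p(p(k, op(b, nil)), k).

p(p(k, op(b, nil)), k)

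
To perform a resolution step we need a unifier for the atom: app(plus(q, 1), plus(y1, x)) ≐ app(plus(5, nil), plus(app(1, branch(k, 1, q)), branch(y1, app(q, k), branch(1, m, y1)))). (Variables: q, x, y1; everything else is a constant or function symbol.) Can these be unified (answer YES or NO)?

NO

Decompose app/2: plus(q, 1) ≐ plus(5, nil),  plus(y1, x) ≐ plus(app(1, branch(k, 1, q)), branch(y1, app(q, k), branch(1, m, y1))).
Decompose plus/2: q ≐ 5,  1 ≐ nil.
Bind q := 5; substituting into the one remaining equation that mentions q gives: plus(y1, x) ≐ plus(app(1, branch(k, 1, 5)), branch(y1, app(5, k), branch(1, m, y1))).
Clash: constants 1 and nil differ; no unifier exists.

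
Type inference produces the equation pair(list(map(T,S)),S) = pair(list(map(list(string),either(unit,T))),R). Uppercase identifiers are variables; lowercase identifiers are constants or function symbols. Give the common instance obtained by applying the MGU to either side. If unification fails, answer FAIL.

Decompose pair/2: list(map(T,S)) = list(map(list(string),either(unit,T))),  S = R.
Decompose list/1: map(T,S) = map(list(string),either(unit,T)).
Decompose map/2: T = list(string),  S = either(unit,T).
Bind T := list(string); substituting into the one remaining equation that mentions T gives: S = either(unit,list(string)).
Bind S := either(unit,list(string)); substituting into the remaining equation gives: either(unit,list(string)) = R.
Bind R := either(unit,list(string)).
Applying the MGU to either side gives pair(list(map(list(string),either(unit,list(string)))),either(unit,list(string))).

pair(list(map(list(string),either(unit,list(string)))),either(unit,list(string)))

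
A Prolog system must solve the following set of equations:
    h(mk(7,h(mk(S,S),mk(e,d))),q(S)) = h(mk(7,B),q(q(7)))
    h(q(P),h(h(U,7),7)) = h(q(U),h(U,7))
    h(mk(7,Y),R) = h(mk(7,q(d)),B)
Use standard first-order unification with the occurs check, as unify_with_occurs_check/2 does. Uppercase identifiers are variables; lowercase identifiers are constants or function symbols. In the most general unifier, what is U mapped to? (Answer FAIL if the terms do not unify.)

FAIL

Decompose h/2: mk(7,h(mk(S,S),mk(e,d))) = mk(7,B),  q(S) = q(q(7)).
Decompose mk/2: 7 = 7,  h(mk(S,S),mk(e,d)) = B.
Delete trivial equation 7 = 7.
Bind B := h(mk(S,S),mk(e,d)); substituting into the one remaining equation that mentions B gives: h(mk(7,Y),R) = h(mk(7,q(d)),h(mk(S,S),mk(e,d))).
Decompose q/1: S = q(7).
Bind S := q(7); substituting into the one remaining equation that mentions S gives: h(mk(7,Y),R) = h(mk(7,q(d)),h(mk(q(7),q(7)),mk(e,d))). Substituting into the earlier binding gives B := h(mk(q(7),q(7)),mk(e,d)).
Decompose h/2: q(P) = q(U),  h(h(U,7),7) = h(U,7).
Decompose q/1: P = U.
Bind P := U; no other remaining equation mentions P.
Decompose h/2: h(U,7) = U,  7 = 7.
Occurs check fails: U occurs in h(U,7); the equation U = h(U,7) has no finite solution.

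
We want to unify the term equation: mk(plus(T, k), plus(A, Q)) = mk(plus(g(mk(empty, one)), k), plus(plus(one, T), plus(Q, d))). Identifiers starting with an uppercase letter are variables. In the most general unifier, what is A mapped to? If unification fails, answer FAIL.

FAIL

Decompose mk/2: plus(T, k) = plus(g(mk(empty, one)), k),  plus(A, Q) = plus(plus(one, T), plus(Q, d)).
Decompose plus/2: T = g(mk(empty, one)),  k = k.
Bind T := g(mk(empty, one)); substituting into the one remaining equation that mentions T gives: plus(A, Q) = plus(plus(one, g(mk(empty, one))), plus(Q, d)).
Delete trivial equation k = k.
Decompose plus/2: A = plus(one, g(mk(empty, one))),  Q = plus(Q, d).
Bind A := plus(one, g(mk(empty, one))); no other remaining equation mentions A.
Occurs check fails: Q occurs in plus(Q, d); the equation Q = plus(Q, d) has no finite solution.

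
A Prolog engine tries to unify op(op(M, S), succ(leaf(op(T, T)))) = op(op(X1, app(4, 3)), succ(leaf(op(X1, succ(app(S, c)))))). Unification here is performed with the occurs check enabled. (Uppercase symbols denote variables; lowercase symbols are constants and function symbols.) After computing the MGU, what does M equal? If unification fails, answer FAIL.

Decompose op/2: op(M, S) = op(X1, app(4, 3)),  succ(leaf(op(T, T))) = succ(leaf(op(X1, succ(app(S, c))))).
Decompose op/2: M = X1,  S = app(4, 3).
Bind M := X1; no other remaining equation mentions M.
Bind S := app(4, 3); substituting into the remaining equation gives: succ(leaf(op(T, T))) = succ(leaf(op(X1, succ(app(app(4, 3), c))))).
Decompose succ/1: leaf(op(T, T)) = leaf(op(X1, succ(app(app(4, 3), c)))).
Decompose leaf/1: op(T, T) = op(X1, succ(app(app(4, 3), c))).
Decompose op/2: T = X1,  T = succ(app(app(4, 3), c)).
Bind T := X1; substituting into the remaining equation gives: X1 = succ(app(app(4, 3), c)).
Bind X1 := succ(app(app(4, 3), c)). Substituting into the earlier bindings gives M := succ(app(app(4, 3), c)), T := succ(app(app(4, 3), c)).
MGU = { M -> succ(app(app(4, 3), c)), S -> app(4, 3), T -> succ(app(app(4, 3), c)), X1 -> succ(app(app(4, 3), c)) }, so M -> succ(app(app(4, 3), c)).

succ(app(app(4, 3), c))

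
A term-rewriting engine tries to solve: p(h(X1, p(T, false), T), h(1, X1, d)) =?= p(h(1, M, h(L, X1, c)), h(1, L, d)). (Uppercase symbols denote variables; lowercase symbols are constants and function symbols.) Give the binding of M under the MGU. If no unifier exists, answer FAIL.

p(h(1, 1, c), false)

Decompose p/2: h(X1, p(T, false), T) =?= h(1, M, h(L, X1, c)),  h(1, X1, d) =?= h(1, L, d).
Decompose h/3: X1 =?= 1,  p(T, false) =?= M,  T =?= h(L, X1, c).
Bind X1 := 1; substituting into the 2 remaining equations that mention X1 gives: T =?= h(L, 1, c),  h(1, 1, d) =?= h(1, L, d).
Bind M := p(T, false); no other remaining equation mentions M.
Bind T := h(L, 1, c); no other remaining equation mentions T. Substituting into the earlier binding gives M := p(h(L, 1, c), false).
Decompose h/3: 1 =?= 1,  1 =?= L,  d =?= d.
Delete trivial equation 1 =?= 1.
Bind L := 1; no other remaining equation mentions L. Substituting into the earlier bindings gives M := p(h(1, 1, c), false), T := h(1, 1, c).
Delete trivial equation d =?= d.
MGU = { X1 ↦ 1, M ↦ p(h(1, 1, c), false), T ↦ h(1, 1, c), L ↦ 1 }, so M ↦ p(h(1, 1, c), false).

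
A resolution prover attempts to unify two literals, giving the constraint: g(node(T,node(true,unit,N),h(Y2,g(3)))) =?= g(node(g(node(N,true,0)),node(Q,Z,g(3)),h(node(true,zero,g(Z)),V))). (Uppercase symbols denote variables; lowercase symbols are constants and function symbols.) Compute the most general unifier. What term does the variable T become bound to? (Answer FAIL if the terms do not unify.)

g(node(g(3),true,0))

Decompose g/1: node(T,node(true,unit,N),h(Y2,g(3))) =?= node(g(node(N,true,0)),node(Q,Z,g(3)),h(node(true,zero,g(Z)),V)).
Decompose node/3: T =?= g(node(N,true,0)),  node(true,unit,N) =?= node(Q,Z,g(3)),  h(Y2,g(3)) =?= h(node(true,zero,g(Z)),V).
Bind T := g(node(N,true,0)); no other remaining equation mentions T.
Decompose node/3: true =?= Q,  unit =?= Z,  N =?= g(3).
Bind Q := true; no other remaining equation mentions Q.
Bind Z := unit; substituting into the one remaining equation that mentions Z gives: h(Y2,g(3)) =?= h(node(true,zero,g(unit)),V).
Bind N := g(3); no other remaining equation mentions N. Substituting into the earlier binding gives T := g(node(g(3),true,0)).
Decompose h/2: Y2 =?= node(true,zero,g(unit)),  g(3) =?= V.
Bind Y2 := node(true,zero,g(unit)); no other remaining equation mentions Y2.
Bind V := g(3).
MGU = { T ↦ g(node(g(3),true,0)), Q ↦ true, Z ↦ unit, N ↦ g(3), Y2 ↦ node(true,zero,g(unit)), V ↦ g(3) }, so T ↦ g(node(g(3),true,0)).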